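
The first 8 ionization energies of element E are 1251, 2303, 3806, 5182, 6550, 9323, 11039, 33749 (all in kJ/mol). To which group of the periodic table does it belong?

Group 17

Look for the largest jump between consecutive ionization energies: IE8/IE7 ≈ 3.1, far larger than any earlier ratio.
That jump marks the point where a core electron is being removed. So the atom has 7 valence electrons.
A main-group element with 7 valence electrons is in group 17.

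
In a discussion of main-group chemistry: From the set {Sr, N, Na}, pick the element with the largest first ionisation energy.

N is in period 2, group 15; Na is in period 3, group 1; Sr is in period 5, group 2.
IE₁ increases left→right with effective nuclear charge and decreases top→bottom as the valence shell moves farther out.
Here both period and group differ, so the two effects have to be weighed against each other.
Sr > Na: the two effects oppose for this pair; the across-period effect wins (550 vs 496 kJ/mol).
N > Sr: relative to Sr, both the across-period and down-group shifts push N's first ionization energy up.
For reference (kJ/mol): N 1402, Na 496, Sr 550.
The largest first ionisation energy among these belongs to N.

N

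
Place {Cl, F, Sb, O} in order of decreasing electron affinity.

Cl, F, O, Sb

O is in period 2, group 16; F is in period 2, group 17; Cl is in period 3, group 17; Sb is in period 5, group 15.
Atoms with high Z_eff and room in the valence shell (especially the halogens) have the most exothermic electron affinities.
Here both period and group differ, so the two effects have to be weighed against each other.
O > Sb: relative to Sb, both the across-period and down-group shifts push O's electron affinity up.
F > O: both are in period 2; the period trend gives F the larger value.
Cl > F: this pair runs against the simple trend — see the exception note.
Note the exception: Cl has a higher electron affinity than F, contrary to the simple trend — F's small 2p subshell makes the incoming electron feel strong e⁻–e⁻ repulsion, so Cl actually releases more energy on gaining an electron.
Approximate values (kJ/mol): O 141, F 328, Cl 349, Sb 103.
So from highest to lowest: Cl > F > O > Sb.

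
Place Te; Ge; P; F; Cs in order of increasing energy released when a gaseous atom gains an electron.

Atoms with high Z_eff and room in the valence shell (especially the halogens) have the most exothermic electron affinities.
Neither a single period nor a single group — weigh both effects.
P > Cs: both effects reinforce here, so P is clearly the higher of the two.
Ge > P: this pair runs against the simple trend — see the exception note.
Te > Ge: the two effects oppose for this pair; the across-period effect wins (190 vs 119 kJ/mol).
F > Te: both effects reinforce here, so F is clearly the higher of the two.
Note the exception: Ge has a higher electron affinity than P, contrary to the simple trend — adding an electron to P's half-filled np³ subshell costs electron-pairing energy.
For reference (kJ/mol): F 328, P 72, Ge 119, Te 190, Cs 46.
So from lowest to highest: Cs < P < Ge < Te < F.

Cs < P < Ge < Te < F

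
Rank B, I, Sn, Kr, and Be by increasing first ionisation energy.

Be is in period 2, group 2; B is in period 2, group 13; Kr is in period 4, group 18; Sn is in period 5, group 14; I is in period 5, group 17.
First ionization energy rises across a period (greater Z_eff holds electrons more tightly) and falls down a group (valence electrons are farther from the nucleus).
Neither a single period nor a single group — weigh both effects.
B > Sn: the two effects oppose for this pair; the down-group effect wins (801 vs 709 kJ/mol).
Be > B: this pair runs against the simple trend — see the exception note.
I > Be: period and group pull opposite ways; the across-period shift dominates (1008 vs 900 kJ/mol).
Kr > I: relative to I, both the across-period and down-group shifts push Kr's first ionization energy up.
Note the exception: Be has a higher first ionization energy than B, contrary to the simple trend — removing B's lone 2p electron is easier than breaking Be's filled 2s².
Tabulated first ionization energy (kJ/mol): Be 900, B 801, Kr 1351, Sn 709, I 1008.
So from lowest to highest: Sn < B < Be < I < Kr.

Sn < B < Be < I < Kr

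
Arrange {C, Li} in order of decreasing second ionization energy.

Consider each +1 ion: C⁺ still has 3 valence electrons; Li⁺ is the bare [He] core.
Pulling an electron out of a noble-gas core costs far more than removing a remaining valence electron, so Li sits at the high end of IE_2.
Approximate IE_2 values (kJ/mol): C 2353, Li 7298.
So the second ionization energies run C < Li.

Li > C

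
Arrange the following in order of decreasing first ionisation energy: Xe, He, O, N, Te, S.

He is in period 1, group 18; N is in period 2, group 15; O is in period 2, group 16; S is in period 3, group 16; Te is in period 5, group 16; Xe is in period 5, group 18.
IE₁ increases left→right with effective nuclear charge and decreases top→bottom as the valence shell moves farther out.
Here both period and group differ, so the two effects have to be weighed against each other.
S > Te: they share group 16; the group trend gives S the larger value.
Xe > S: the two effects oppose for this pair; the across-period effect wins (1170 vs 1000 kJ/mol).
O > Xe: period and group pull opposite ways; the down-group shift dominates (1314 vs 1170 kJ/mol).
N > O: this pair runs against the simple trend — see the exception note.
He > N: both effects reinforce here, so He is clearly the higher of the two.
Note the exception: N has a higher first ionization energy than O, contrary to the simple trend — pairing an electron in O's 2p⁴ costs repulsion energy, so O ionizes more easily than half-filled N (2p³).
Tabulated first ionization energy (kJ/mol): He 2372, N 1402, O 1314, S 1000, Te 869, Xe 1170.
So from highest to lowest: He > N > O > Xe > S > Te.

He, N, O, Xe, S, Te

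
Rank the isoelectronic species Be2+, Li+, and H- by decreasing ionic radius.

H- > Li+ > Be2+

All of these have 2 electrons, so size is governed by nuclear charge alone: the more protons, the stronger the pull on the same electron cloud, and the smaller the ion.
Nuclear charges: Be2+ (Z=4), Li+ (Z=3), H- (Z=1).
Largest to smallest: H- > Li+ > Be2+.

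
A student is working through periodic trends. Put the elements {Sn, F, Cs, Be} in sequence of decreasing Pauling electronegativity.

F, Sn, Be, Cs

Be is in period 2, group 2; F is in period 2, group 17; Sn is in period 5, group 14; Cs is in period 6, group 1.
Electronegativity increases across a period and decreases down a group, tracking effective nuclear charge and atomic size.
Here both period and group differ, so the two effects have to be weighed against each other.
Be > Cs: both effects reinforce here, so Be is clearly the higher of the two.
Sn > Be: period and group pull opposite ways; the across-period shift dominates (1.96 vs 1.57).
F > Sn: both effects reinforce here, so F is clearly the higher of the two.
Tabulated electronegativity (Pauling): Be 1.57, F 3.98, Sn 1.96, Cs 0.79.
So from highest to lowest: F > Sn > Be > Cs.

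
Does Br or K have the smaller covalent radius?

Br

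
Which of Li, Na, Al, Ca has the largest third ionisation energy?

After 2 electrons have been removed, what remains? Li²⁺ is already 1 electron into the core; Na²⁺ is already 1 electron into the core; Al²⁺ still has 1 valence electron; Ca²⁺ is the bare [Ar] core.
Breaking into a closed-shell core is much more expensive than removing a leftover valence electron — Ca, Na and Li have the largest IE_3 here.
Approximate IE_3 values (kJ/mol): Li 11815, Na 6910, Al 2745, Ca 4912.
So the third ionization energies run Al < Ca < Na < Li.

Li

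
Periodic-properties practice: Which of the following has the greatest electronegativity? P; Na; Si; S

S

Smaller atoms with higher effective nuclear charge are more electronegative.
All lie in period 3, so electronegativity increases left to right.
The greatest electronegativity among these belongs to S.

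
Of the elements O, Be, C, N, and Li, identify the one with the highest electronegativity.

O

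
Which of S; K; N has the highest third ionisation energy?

Consider each +2 ion: S²⁺ still has 4 valence electrons; K²⁺ is already 1 electron into the core; N²⁺ still has 3 valence electrons.
Usually core removal costs more than valence removal, but here the competition is close: a tightly held n=2 valence electron can cost more to remove than an n=3 core electron, so the actual values have to decide it.
Valence configurations: S²⁺ [Ne]3s²3p², N²⁺ [He]2s²2p¹.
Tabulated IE_3 (kJ/mol): S 3357, K 4420, N 4578.
Putting it together, IE_3: S < K < N.

N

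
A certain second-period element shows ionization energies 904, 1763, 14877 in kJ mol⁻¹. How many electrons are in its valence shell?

Look for the largest jump between consecutive ionization energies: IE3/IE2 ≈ 8.4, far larger than any earlier ratio.
That jump marks the point where a core electron is being removed. So the atom has 2 valence electrons.

2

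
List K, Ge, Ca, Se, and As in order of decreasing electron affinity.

K is in period 4, group 1; Ca is in period 4, group 2; Ge is in period 4, group 14; As is in period 4, group 15; Se is in period 4, group 16.
Adding an electron releases more energy for atoms nearer the top right (short of the noble gases).
All lie in period 4; the across-period trend (electron affinity increases left to right) applies, with the exception below.
Note the exception: K has a higher electron affinity than Ca, contrary to the simple trend — adding an electron to Ca (ns²) has to open a new, higher-energy np subshell, which is unfavourable.
Note the exception: Ge has a higher electron affinity than As, contrary to the simple trend — adding an electron to As's half-filled 4p³ is unfavourable, so Ge (4p²) has the more exothermic EA.
Tabulated electron affinity (kJ/mol): K 48, Ca 2, Ge 119, As 78, Se 195.
So from highest to lowest: Se > Ge > As > K > Ca.

Se, Ge, As, K, Ca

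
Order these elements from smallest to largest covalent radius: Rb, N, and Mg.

Moving right in a period, electrons are added to the same shell under a stronger nuclear pull, so atoms get smaller; moving down, a new shell is opened and atoms get larger.
Here both period and group differ, so the two effects have to be weighed against each other.
Mg > N: relative to N, both the across-period and down-group shifts push Mg's atomic radius up.
Rb > Mg: both effects reinforce here, so Rb is clearly the larger of the two.
Approximate values (pm): N 71, Mg 139, Rb 210.
So from smallest to largest: N < Mg < Rb.

N, Mg, Rb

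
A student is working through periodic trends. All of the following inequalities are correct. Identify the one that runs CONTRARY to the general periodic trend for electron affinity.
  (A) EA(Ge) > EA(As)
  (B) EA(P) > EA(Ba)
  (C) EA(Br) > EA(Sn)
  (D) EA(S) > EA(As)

(A)

The general trend: electron affinity increases across a period and decreases down a group.
(A) Ge (period 4, group 14) vs As (period 4, group 15): the stated order contradicts the simple trend.
(B) P (period 3, group 15) vs Ba (period 6, group 2): the stated order agrees with the simple trend.
(C) Br (period 4, group 17) vs Sn (period 5, group 14): the stated order agrees with the simple trend.
(D) S (period 3, group 16) vs As (period 4, group 15): the stated order agrees with the simple trend.
The exception is (A): adding an electron to As's half-filled 4p³ is unfavourable, so Ge (4p²) has the more exothermic EA.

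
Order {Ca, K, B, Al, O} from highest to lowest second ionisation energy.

After 1 electron has been removed, what remains? Ca⁺ still has 1 valence electron; K⁺ is the bare [Ar] core; B⁺ still has 2 valence electrons; Al⁺ still has 2 valence electrons; O⁺ still has 5 valence electrons.
Usually core removal costs more than valence removal, but here the competition is close: a tightly held n=2 valence electron can cost more to remove than an n=3 core electron, so the actual values have to decide it.
Valence configurations: Ca⁺ [Ar]4s¹, B⁺ [He]2s², Al⁺ [Ne]3s², O⁺ [He]2s²2p³.
The numbers (kJ/mol): Ca 1145, K 3052, B 2427, Al 1817, O 3388.
Overall IE_2 order: Ca < Al < B < K < O.

O, K, B, Al, Ca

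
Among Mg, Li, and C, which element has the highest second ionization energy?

Li

After 1 electron has been removed, what remains? Mg⁺ still has 1 valence electron; Li⁺ is the bare [He] core; C⁺ still has 3 valence electrons.
Core electrons are held far more tightly than valence electrons, so Li tops the IE_2 order.
Valence configurations: Mg⁺ [Ne]3s¹, C⁺ [He]2s²2p¹.
Approximate IE_2 values (kJ/mol): Mg 1451, Li 7298, C 2353.
So the second ionization energies run Mg < C < Li.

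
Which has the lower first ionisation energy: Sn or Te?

Sn is in period 5, group 14; Te is in period 5, group 16.
Across a period the outer electron is held more tightly (higher IE₁); down a group it sits in a higher shell, more shielded, and comes off more easily.
All lie in period 5, so first ionization energy increases left to right.
So Sn has the lower first ionisation energy (Sn < Te).

Sn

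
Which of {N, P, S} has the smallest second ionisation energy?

After 1 electron has been removed, what remains? N⁺ still has 4 valence electrons; P⁺ still has 4 valence electrons; S⁺ still has 5 valence electrons.
All are still removing valence electrons, so compare the +1 ions as you would atoms: IE_2 generally rises across a period (higher Z_eff) and falls down a group (larger shell), subject to the usual subshell exceptions.
Valence configurations: N⁺ [He]2s²2p², P⁺ [Ne]3s²3p², S⁺ [Ne]3s²3p³.
Approximate IE_2 values (kJ/mol): N 2856, P 1907, S 2252.
So the second ionization energies run P < S < N.

P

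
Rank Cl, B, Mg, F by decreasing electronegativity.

F, Cl, B, Mg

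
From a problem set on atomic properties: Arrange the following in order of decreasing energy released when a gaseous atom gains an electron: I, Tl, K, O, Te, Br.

Br > I > Te > O > K > Tl

Adding an electron releases more energy for atoms nearer the top right (short of the noble gases).
These span different periods and groups, so the two trends combine.
K > Tl: period and group pull opposite ways; the down-group shift dominates (48 vs 19 kJ/mol).
O > K: both effects reinforce here, so O is clearly the higher of the two.
Te > O: this pair runs against the simple trend — see the exception note.
I > Te: I lies to the right of Te in period 5, so the across-period effect alone puts I higher.
Br > I: they share group 17; the group trend gives Br the larger value.
Note the exception: Te has a higher electron affinity than O, contrary to the simple trend — O's compact 2p subshell gives strong electron–electron repulsion on the added electron.
Approximate values (kJ/mol): O 141, K 48, Br 325, Te 190, I 295, Tl 19.
So from highest to lowest: Br > I > Te > O > K > Tl.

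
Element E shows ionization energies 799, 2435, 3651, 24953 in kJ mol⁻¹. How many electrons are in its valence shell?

3

Look for the largest jump between consecutive ionization energies: IE4/IE3 ≈ 6.8, far larger than any earlier ratio.
That jump marks the point where a core electron is being removed. So the atom has 3 valence electrons.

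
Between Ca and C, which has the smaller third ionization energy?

C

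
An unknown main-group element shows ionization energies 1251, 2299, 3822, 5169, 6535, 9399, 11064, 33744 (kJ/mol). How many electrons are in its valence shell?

Look for the largest jump between consecutive ionization energies: IE8/IE7 ≈ 3.0, far larger than any earlier ratio.
That jump marks the point where a core electron is being removed. So the atom has 7 valence electrons.

7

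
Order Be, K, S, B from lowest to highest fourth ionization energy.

S < K < Be < B

Consider each +3 ion: Be³⁺ is already 1 electron into the core; K³⁺ is already 2 electrons into the core; S³⁺ still has 3 valence electrons; B³⁺ is the bare [He] core.
Core electrons are held far more tightly than valence electrons, so K, Be and B top the IE_4 order.
The numbers (kJ/mol): Be 21007, K 5877, S 4556, B 25026.
Putting it together, IE_4: S < K < Be < B.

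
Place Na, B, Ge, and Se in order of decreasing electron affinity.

Se > Ge > Na > B

Electron affinity generally becomes more exothermic across a period toward the halogens and less exothermic down a group.
These span different periods and groups, so the two trends combine.
Na > B: this pair runs against the simple trend — see the exception note.
Ge > Na: period and group pull opposite ways; the across-period shift dominates (119 vs 53 kJ/mol).
Se > Ge: both are in period 4; the period trend gives Se the larger value.
Note the exception: Na has a higher electron affinity than B, contrary to the simple trend — B's ns²np¹ configuration gives only a small electron affinity — the sparsely filled np subshell binds an added electron weakly.
Approximate values (kJ/mol): B 27, Na 53, Ge 119, Se 195.
So from highest to lowest: Se > Ge > Na > B.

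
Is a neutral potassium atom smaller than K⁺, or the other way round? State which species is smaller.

K⁺

Forming K⁺ removes 1 electron from K. Fewer electrons for the same nuclear charge means less shielding and a higher Z_eff on the remaining electrons, and for main-group metals the entire outer shell is lost.
A cation is smaller than its parent atom: K⁺ < K.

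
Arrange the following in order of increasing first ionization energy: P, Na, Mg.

Na < Mg < P

Na is in period 3, group 1; Mg is in period 3, group 2; P is in period 3, group 15.
IE₁ increases left→right with effective nuclear charge and decreases top→bottom as the valence shell moves farther out.
All lie in period 3, so first ionization energy increases left to right.
So from lowest to highest: Na < Mg < P.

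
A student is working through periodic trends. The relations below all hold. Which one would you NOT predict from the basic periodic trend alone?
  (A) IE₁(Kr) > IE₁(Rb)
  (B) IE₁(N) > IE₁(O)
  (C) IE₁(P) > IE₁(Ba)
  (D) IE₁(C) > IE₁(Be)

(B)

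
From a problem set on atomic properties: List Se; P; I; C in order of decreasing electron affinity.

I > Se > C > P

C is in period 2, group 14; P is in period 3, group 15; Se is in period 4, group 16; I is in period 5, group 17.
EA tends to increase across a period and decrease down a group, though the pattern is less regular than for IE or radius.
These sit on a diagonal, where the across-period and down-group effects partly cancel.
C > P: period and group pull opposite ways; the down-group shift dominates (122 vs 72 kJ/mol).
Se > C: period and group pull opposite ways; the across-period shift dominates (195 vs 122 kJ/mol).
I > Se: the two effects oppose for this pair; the across-period effect wins (295 vs 195 kJ/mol).
Tabulated electron affinity (kJ/mol): C 122, P 72, Se 195, I 295.
So from highest to lowest: I > Se > C > P.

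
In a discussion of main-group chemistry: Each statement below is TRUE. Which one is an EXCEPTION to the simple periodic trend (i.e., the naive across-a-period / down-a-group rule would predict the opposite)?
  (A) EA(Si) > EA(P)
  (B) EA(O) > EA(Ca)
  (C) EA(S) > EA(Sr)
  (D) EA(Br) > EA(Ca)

(A)

The general trend: electron affinity increases across a period and decreases down a group.
(A) Si (period 3, group 14) vs P (period 3, group 15): the stated order contradicts the simple trend.
(B) O (period 2, group 16) vs Ca (period 4, group 2): the stated order agrees with the simple trend.
(C) S (period 3, group 16) vs Sr (period 5, group 2): the stated order agrees with the simple trend.
(D) Br (period 4, group 17) vs Ca (period 4, group 2): the stated order agrees with the simple trend.
The exception is (A): adding an electron to P's half-filled 3p³ is unfavourable, so Si (3p²) has the more exothermic EA.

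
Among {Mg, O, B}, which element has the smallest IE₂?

Mg

After 1 electron has been removed, what remains? Mg⁺ still has 1 valence electron; O⁺ still has 5 valence electrons; B⁺ still has 2 valence electrons.
All are still removing valence electrons, so compare the +1 ions as you would atoms: IE_2 generally rises across a period (higher Z_eff) and falls down a group (larger shell), subject to the usual subshell exceptions.
Valence configurations: Mg⁺ [Ne]3s¹, O⁺ [He]2s²2p³, B⁺ [He]2s².
Approximate IE_2 values (kJ/mol): Mg 1451, O 3388, B 2427.
Putting it together, IE_2: Mg < B < O.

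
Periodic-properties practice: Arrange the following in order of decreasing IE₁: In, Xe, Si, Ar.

Ar, Xe, Si, In

Si is in period 3, group 14; Ar is in period 3, group 18; In is in period 5, group 13; Xe is in period 5, group 18.
First ionization energy rises across a period (greater Z_eff holds electrons more tightly) and falls down a group (valence electrons are farther from the nucleus).
Here both period and group differ, so the two effects have to be weighed against each other.
Si > In: relative to In, both the across-period and down-group shifts push Si's first ionization energy up.
Xe > Si: the two effects oppose for this pair; the across-period effect wins (1170 vs 786 kJ/mol).
Ar > Xe: Ar sits above Xe in group 18, so the down-group effect alone puts Ar higher.
Tabulated first ionization energy (kJ/mol): Si 786, Ar 1521, In 558, Xe 1170.
So from highest to lowest: Ar > Xe > Si > In.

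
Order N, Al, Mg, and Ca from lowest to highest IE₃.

Al < N < Ca < Mg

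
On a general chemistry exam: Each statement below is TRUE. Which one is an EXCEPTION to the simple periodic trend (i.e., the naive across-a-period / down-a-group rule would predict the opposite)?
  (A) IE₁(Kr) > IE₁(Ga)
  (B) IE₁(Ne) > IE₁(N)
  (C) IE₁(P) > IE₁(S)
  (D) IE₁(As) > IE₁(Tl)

The general trend: IE₁ increases across a period and decreases down a group.
(A) Kr (period 4, group 18) vs Ga (period 4, group 13): the stated order agrees with the simple trend.
(B) Ne (period 2, group 18) vs N (period 2, group 15): the stated order agrees with the simple trend.
(C) P (period 3, group 15) vs S (period 3, group 16): the stated order contradicts the simple trend.
(D) As (period 4, group 15) vs Tl (period 6, group 13): the stated order agrees with the simple trend.
The exception is (C): S (3p⁴) ionizes more easily than half-filled P (3p³) because the paired 3p electron in S is pushed out by e⁻–e⁻ repulsion.

(C)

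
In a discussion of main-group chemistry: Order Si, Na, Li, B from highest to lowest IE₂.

Li > Na > B > Si

IE_2 is the cost of taking one more electron from the +1 cation: Si⁺ still has 3 valence electrons; Na⁺ is the bare [Ne] core; Li⁺ is the bare [He] core; B⁺ still has 2 valence electrons.
Core electrons are held far more tightly than valence electrons, so Na and Li top the IE_2 order.
Valence configurations: Si⁺ [Ne]3s²3p¹, B⁺ [He]2s².
The numbers (kJ/mol): Si 1577, Na 4562, Li 7298, B 2427.
Putting it together, IE_2: Si < B < Na < Li.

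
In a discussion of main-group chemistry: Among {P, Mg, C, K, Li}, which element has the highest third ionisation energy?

Li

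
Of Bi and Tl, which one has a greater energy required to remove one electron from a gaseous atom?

Bi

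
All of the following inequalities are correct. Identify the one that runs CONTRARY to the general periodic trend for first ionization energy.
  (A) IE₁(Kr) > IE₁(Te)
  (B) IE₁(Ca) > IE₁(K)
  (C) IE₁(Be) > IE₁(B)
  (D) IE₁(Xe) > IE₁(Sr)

(C)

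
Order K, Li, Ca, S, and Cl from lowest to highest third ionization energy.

S, Cl, K, Ca, Li

After 2 electrons have been removed, what remains? K²⁺ is already 1 electron into the core; Li²⁺ is already 1 electron into the core; Ca²⁺ is the bare [Ar] core; S²⁺ still has 4 valence electrons; Cl²⁺ still has 5 valence electrons.
Breaking into a closed-shell core is much more expensive than removing a leftover valence electron — K, Ca and Li have the largest IE_3 here.
Valence configurations: S²⁺ [Ne]3s²3p², Cl²⁺ [Ne]3s²3p³.
Approximate IE_3 values (kJ/mol): K 4420, Li 11815, Ca 4912, S 3357, Cl 3822.
So the third ionization energies run S < Cl < K < Ca < Li.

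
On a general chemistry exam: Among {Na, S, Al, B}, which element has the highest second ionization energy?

The second ionization energy removes an electron from the +1 ion. For each element: Na⁺ is the bare [Ne] core; S⁺ still has 5 valence electrons; Al⁺ still has 2 valence electrons; B⁺ still has 2 valence electrons.
Core electrons are held far more tightly than valence electrons, so Na tops the IE_2 order.
Valence configurations: S⁺ [Ne]3s²3p³, Al⁺ [Ne]3s², B⁺ [He]2s².
Tabulated IE_2 (kJ/mol): Na 4562, S 2252, Al 1817, B 2427.
Putting it together, IE_2: Al < S < B < Na.

Na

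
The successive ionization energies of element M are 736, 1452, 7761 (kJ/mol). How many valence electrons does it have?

Look for the largest jump between consecutive ionization energies: IE3/IE2 ≈ 5.3, far larger than any earlier ratio.
That jump marks the point where a core electron is being removed. So the atom has 2 valence electrons.

2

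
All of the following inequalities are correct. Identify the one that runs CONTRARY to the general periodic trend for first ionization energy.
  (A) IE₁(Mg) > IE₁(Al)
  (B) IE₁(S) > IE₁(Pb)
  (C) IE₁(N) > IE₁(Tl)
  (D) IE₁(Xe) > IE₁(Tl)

The general trend: first ionization energy increases across a period and decreases down a group.
(A) Mg (period 3, group 2) vs Al (period 3, group 13): the stated order contradicts the simple trend.
(B) S (period 3, group 16) vs Pb (period 6, group 14): the stated order agrees with the simple trend.
(C) N (period 2, group 15) vs Tl (period 6, group 13): the stated order agrees with the simple trend.
(D) Xe (period 5, group 18) vs Tl (period 6, group 13): the stated order agrees with the simple trend.
The exception is (A): Al's single 3p electron is easier to remove than one from Mg's filled 3s².

(A)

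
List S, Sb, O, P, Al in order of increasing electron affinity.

Al, P, Sb, O, S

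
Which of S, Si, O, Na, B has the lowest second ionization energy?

IE_2 is the cost of taking one more electron from the +1 cation: S⁺ still has 5 valence electrons; Si⁺ still has 3 valence electrons; O⁺ still has 5 valence electrons; Na⁺ is the bare [Ne] core; B⁺ still has 2 valence electrons.
Core electrons are held far more tightly than valence electrons, so Na tops the IE_2 order.
Valence configurations: S⁺ [Ne]3s²3p³, Si⁺ [Ne]3s²3p¹, O⁺ [He]2s²2p³, B⁺ [He]2s².
The numbers (kJ/mol): S 2252, Si 1577, O 3388, Na 4562, B 2427.
So the second ionization energies run Si < S < B < O < Na.

Si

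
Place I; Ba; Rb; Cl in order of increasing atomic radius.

Moving right in a period, electrons are added to the same shell under a stronger nuclear pull, so atoms get smaller; moving down, a new shell is opened and atoms get larger.
Here both period and group differ, so the two effects have to be weighed against each other.
I > Cl: I sits below Cl in group 17, so the down-group effect alone puts I larger.
Ba > I: both effects reinforce here, so Ba is clearly the larger of the two.
Rb > Ba: period and group pull opposite ways; the across-period shift dominates (210 vs 196 pm).
For reference (pm): Cl 99, Rb 210, I 133, Ba 196.
So from smallest to largest: Cl < I < Ba < Rb.

Cl, I, Ba, Rb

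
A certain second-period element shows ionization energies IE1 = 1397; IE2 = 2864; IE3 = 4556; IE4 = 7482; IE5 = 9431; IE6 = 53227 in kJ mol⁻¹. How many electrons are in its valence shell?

5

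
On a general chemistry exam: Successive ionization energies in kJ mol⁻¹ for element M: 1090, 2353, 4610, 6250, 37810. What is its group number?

Look for the largest jump between consecutive ionization energies: IE5/IE4 ≈ 6.0, far larger than any earlier ratio.
That jump marks the point where a core electron is being removed. So the atom has 4 valence electrons.
A main-group element with 4 valence electrons is in group 14.

Group 14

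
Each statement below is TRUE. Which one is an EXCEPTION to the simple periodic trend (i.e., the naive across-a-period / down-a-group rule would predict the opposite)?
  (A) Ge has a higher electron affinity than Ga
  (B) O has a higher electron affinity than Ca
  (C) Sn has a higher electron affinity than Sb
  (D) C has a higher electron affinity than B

(C)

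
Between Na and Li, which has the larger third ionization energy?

The third ionization energy removes an electron from the +2 ion. For each element: Na²⁺ is already 1 electron into the core; Li²⁺ is already 1 electron into the core.
All of these are removing an electron from a noble-gas core or deeper; the smaller core (lower principal quantum number) is held far more tightly, and within a period the higher nuclear charge binds the same core more tightly.
Tabulated IE_3 (kJ/mol): Na 6910, Li 11815.
Putting it together, IE_3: Na < Li.

Li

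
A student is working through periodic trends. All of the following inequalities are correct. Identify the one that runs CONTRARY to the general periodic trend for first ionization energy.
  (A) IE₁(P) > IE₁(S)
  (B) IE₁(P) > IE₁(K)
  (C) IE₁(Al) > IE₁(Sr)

(A)

The general trend: first ionization energy increases across a period and decreases down a group.
(A) P (period 3, group 15) vs S (period 3, group 16): the stated order contradicts the simple trend.
(B) P (period 3, group 15) vs K (period 4, group 1): the stated order agrees with the simple trend.
(C) Al (period 3, group 13) vs Sr (period 5, group 2): the stated order agrees with the simple trend.
The exception is (A): S (3p⁴) ionizes more easily than half-filled P (3p³) because the paired 3p electron in S is pushed out by e⁻–e⁻ repulsion.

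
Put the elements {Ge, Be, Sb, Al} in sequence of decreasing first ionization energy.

Be is in period 2, group 2; Al is in period 3, group 13; Ge is in period 4, group 14; Sb is in period 5, group 15.
Removing the outermost electron gets harder across a period and easier down a group.
A diagonal step moves right (one effect) and down (the opposite effect) at once.
Ge > Al: the two effects oppose for this pair; the across-period effect wins (762 vs 578 kJ/mol).
Sb > Ge: the two effects oppose for this pair; the across-period effect wins (831 vs 762 kJ/mol).
Be > Sb: period and group pull opposite ways; the down-group shift dominates (900 vs 831 kJ/mol).
Tabulated first ionization energy (kJ/mol): Be 900, Al 578, Ge 762, Sb 831.
So from highest to lowest: Be > Sb > Ge > Al.

Be > Sb > Ge > Al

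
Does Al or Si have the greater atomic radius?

Al is in period 3, group 13; Si is in period 3, group 14.
Moving right in a period, electrons are added to the same shell under a stronger nuclear pull, so atoms get smaller; moving down, a new shell is opened and atoms get larger.
All lie in period 3, so atomic radius increases right to left.
So Al has the greater atomic radius (Al > Si).

Al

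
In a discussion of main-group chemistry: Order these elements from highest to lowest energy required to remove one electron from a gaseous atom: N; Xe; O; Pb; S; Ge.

N is in period 2, group 15; O is in period 2, group 16; S is in period 3, group 16; Ge is in period 4, group 14; Xe is in period 5, group 18; Pb is in period 6, group 14.
IE₁ increases left→right with effective nuclear charge and decreases top→bottom as the valence shell moves farther out.
These span different periods and groups, so the two trends combine.
Ge > Pb: Ge sits above Pb in group 14, so the down-group effect alone puts Ge higher.
S > Ge: both effects reinforce here, so S is clearly the higher of the two.
Xe > S: period and group pull opposite ways; the across-period shift dominates (1170 vs 1000 kJ/mol).
O > Xe: period and group pull opposite ways; the down-group shift dominates (1314 vs 1170 kJ/mol).
N > O: this pair runs against the simple trend — see the exception note.
Note the exception: N has a higher first ionization energy than O, contrary to the simple trend — pairing an electron in O's 2p⁴ costs repulsion energy, so O ionizes more easily than half-filled N (2p³).
Tabulated first ionization energy (kJ/mol): N 1402, O 1314, S 1000, Ge 762, Xe 1170, Pb 716.
So from highest to lowest: N > O > Xe > S > Ge > Pb.

N > O > Xe > S > Ge > Pb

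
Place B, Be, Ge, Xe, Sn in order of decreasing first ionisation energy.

Xe > Be > B > Ge > Sn

Removing the outermost electron gets harder across a period and easier down a group.
Neither a single period nor a single group — weigh both effects.
Ge > Sn: Ge sits above Sn in group 14, so the down-group effect alone puts Ge higher.
B > Ge: period and group pull opposite ways; the down-group shift dominates (801 vs 762 kJ/mol).
Be > B: this pair runs against the simple trend — see the exception note.
Xe > Be: the two effects oppose for this pair; the across-period effect wins (1170 vs 900 kJ/mol).
Note the exception: Be has a higher first ionization energy than B, contrary to the simple trend — removing B's lone 2p electron is easier than breaking Be's filled 2s².
Approximate values (kJ/mol): Be 900, B 801, Ge 762, Sn 709, Xe 1170.
So from highest to lowest: Xe > Be > B > Ge > Sn.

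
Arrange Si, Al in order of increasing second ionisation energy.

Si < Al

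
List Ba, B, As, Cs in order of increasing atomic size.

B < As < Ba < Cs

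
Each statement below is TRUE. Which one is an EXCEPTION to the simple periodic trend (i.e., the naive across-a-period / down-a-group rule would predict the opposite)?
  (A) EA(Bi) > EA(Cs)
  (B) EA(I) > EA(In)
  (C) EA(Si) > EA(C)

(C)

The general trend: electron affinity increases across a period and decreases down a group.
(A) Bi (period 6, group 15) vs Cs (period 6, group 1): the stated order agrees with the simple trend.
(B) I (period 5, group 17) vs In (period 5, group 13): the stated order agrees with the simple trend.
(C) Si (period 3, group 14) vs C (period 2, group 14): the stated order contradicts the simple trend.
The exception is (C): Si's larger, more diffuse 3p orbitals accept an added electron slightly more readily than C's compact 2p.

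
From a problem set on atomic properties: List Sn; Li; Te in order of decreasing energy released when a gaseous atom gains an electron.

Li is in period 2, group 1; Sn is in period 5, group 14; Te is in period 5, group 16.
Adding an electron releases more energy for atoms nearer the top right (short of the noble gases).
These span different periods and groups, so the two trends combine.
Sn > Li: the two effects oppose for this pair; the across-period effect wins (107 vs 60 kJ/mol).
Te > Sn: both are in period 5; the period trend gives Te the larger value.
For reference (kJ/mol): Li 60, Sn 107, Te 190.
So from highest to lowest: Te > Sn > Li.

Te, Sn, Li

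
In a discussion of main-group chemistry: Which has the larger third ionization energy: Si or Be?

Be

Consider each +2 ion: Si²⁺ still has 2 valence electrons; Be²⁺ is the bare [He] core.
Pulling an electron out of a noble-gas core costs far more than removing a remaining valence electron, so Be sits at the high end of IE_3.
Approximate IE_3 values (kJ/mol): Si 3232, Be 14849.
Putting it together, IE_3: Si < Be.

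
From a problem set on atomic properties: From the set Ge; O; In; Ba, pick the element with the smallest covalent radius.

O is in period 2, group 16; Ge is in period 4, group 14; In is in period 5, group 13; Ba is in period 6, group 2.
Atomic radius shrinks across a period as nuclear charge pulls the same shell inward, and grows down a group as new shells are added.
These span different periods and groups, so the two trends combine.
Ge > O: relative to O, both the across-period and down-group shifts push Ge's atomic radius up.
In > Ge: both effects reinforce here, so In is clearly the larger of the two.
Ba > In: relative to In, both the across-period and down-group shifts push Ba's atomic radius up.
Tabulated atomic radius (pm): O 63, Ge 121, In 142, Ba 196.
The smallest covalent radius among these belongs to O.

O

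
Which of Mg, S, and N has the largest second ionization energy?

N

IE_2 is the cost of taking one more electron from the +1 cation: Mg⁺ still has 1 valence electron; S⁺ still has 5 valence electrons; N⁺ still has 4 valence electrons.
All are still removing valence electrons, so compare the +1 ions as you would atoms: IE_2 generally rises across a period (higher Z_eff) and falls down a group (larger shell), subject to the usual subshell exceptions.
Valence configurations: Mg⁺ [Ne]3s¹, S⁺ [Ne]3s²3p³, N⁺ [He]2s²2p².
Approximate IE_2 values (kJ/mol): Mg 1451, S 2252, N 2856.
Putting it together, IE_2: Mg < S < N.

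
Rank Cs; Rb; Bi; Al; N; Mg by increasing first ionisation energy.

Cs < Rb < Al < Bi < Mg < N

N is in period 2, group 15; Mg is in period 3, group 2; Al is in period 3, group 13; Rb is in period 5, group 1; Cs is in period 6, group 1; Bi is in period 6, group 15.
Across a period the outer electron is held more tightly (higher IE₁); down a group it sits in a higher shell, more shielded, and comes off more easily.
Neither a single period nor a single group — weigh both effects.
Rb > Cs: Rb sits above Cs in group 1, so the down-group effect alone puts Rb higher.
Al > Rb: both effects reinforce here, so Al is clearly the higher of the two.
Bi > Al: the two effects oppose for this pair; the across-period effect wins (703 vs 578 kJ/mol).
Mg > Bi: period and group pull opposite ways; the down-group shift dominates (738 vs 703 kJ/mol).
N > Mg: both effects reinforce here, so N is clearly the higher of the two.
Note the exception: Mg has a higher first ionization energy than Al, contrary to the simple trend — Al's single 3p electron is easier to remove than one from Mg's filled 3s².
Approximate values (kJ/mol): N 1402, Mg 738, Al 578, Rb 403, Cs 376, Bi 703.
So from lowest to highest: Cs < Rb < Al < Bi < Mg < N.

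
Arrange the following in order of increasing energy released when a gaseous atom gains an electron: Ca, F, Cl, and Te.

Ca < Te < F < Cl

F is in period 2, group 17; Cl is in period 3, group 17; Ca is in period 4, group 2; Te is in period 5, group 16.
Adding an electron releases more energy for atoms nearer the top right (short of the noble gases).
These span different periods and groups, so the two trends combine.
Te > Ca: the two effects oppose for this pair; the across-period effect wins (190 vs 2 kJ/mol).
F > Te: both effects reinforce here, so F is clearly the higher of the two.
Cl > F: this pair runs against the simple trend — see the exception note.
Note the exception: Cl has a higher electron affinity than F, contrary to the simple trend — F's small 2p subshell makes the incoming electron feel strong e⁻–e⁻ repulsion, so Cl actually releases more energy on gaining an electron.
For reference (kJ/mol): F 328, Cl 349, Ca 2, Te 190.
So from lowest to highest: Ca < Te < F < Cl.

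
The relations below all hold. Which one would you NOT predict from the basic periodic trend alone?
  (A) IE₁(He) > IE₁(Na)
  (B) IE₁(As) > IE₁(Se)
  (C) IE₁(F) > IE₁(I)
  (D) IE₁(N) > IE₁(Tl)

The general trend: IE₁ increases across a period and decreases down a group.
(A) He (period 1, group 18) vs Na (period 3, group 1): the stated order agrees with the simple trend.
(B) As (period 4, group 15) vs Se (period 4, group 16): the stated order contradicts the simple trend.
(C) F (period 2, group 17) vs I (period 5, group 17): the stated order agrees with the simple trend.
(D) N (period 2, group 15) vs Tl (period 6, group 13): the stated order agrees with the simple trend.
The exception is (B): Se (4p⁴) ionizes more easily than half-filled As (4p³).

(B)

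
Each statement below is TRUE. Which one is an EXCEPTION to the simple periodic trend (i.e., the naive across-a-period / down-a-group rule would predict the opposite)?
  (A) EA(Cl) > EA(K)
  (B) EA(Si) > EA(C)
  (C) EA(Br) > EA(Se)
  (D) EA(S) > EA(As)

(B)

The general trend: electron affinity increases across a period and decreases down a group.
(A) Cl (period 3, group 17) vs K (period 4, group 1): the stated order agrees with the simple trend.
(B) Si (period 3, group 14) vs C (period 2, group 14): the stated order contradicts the simple trend.
(C) Br (period 4, group 17) vs Se (period 4, group 16): the stated order agrees with the simple trend.
(D) S (period 3, group 16) vs As (period 4, group 15): the stated order agrees with the simple trend.
The exception is (B): Si's larger, more diffuse 3p orbitals accept an added electron slightly more readily than C's compact 2p.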